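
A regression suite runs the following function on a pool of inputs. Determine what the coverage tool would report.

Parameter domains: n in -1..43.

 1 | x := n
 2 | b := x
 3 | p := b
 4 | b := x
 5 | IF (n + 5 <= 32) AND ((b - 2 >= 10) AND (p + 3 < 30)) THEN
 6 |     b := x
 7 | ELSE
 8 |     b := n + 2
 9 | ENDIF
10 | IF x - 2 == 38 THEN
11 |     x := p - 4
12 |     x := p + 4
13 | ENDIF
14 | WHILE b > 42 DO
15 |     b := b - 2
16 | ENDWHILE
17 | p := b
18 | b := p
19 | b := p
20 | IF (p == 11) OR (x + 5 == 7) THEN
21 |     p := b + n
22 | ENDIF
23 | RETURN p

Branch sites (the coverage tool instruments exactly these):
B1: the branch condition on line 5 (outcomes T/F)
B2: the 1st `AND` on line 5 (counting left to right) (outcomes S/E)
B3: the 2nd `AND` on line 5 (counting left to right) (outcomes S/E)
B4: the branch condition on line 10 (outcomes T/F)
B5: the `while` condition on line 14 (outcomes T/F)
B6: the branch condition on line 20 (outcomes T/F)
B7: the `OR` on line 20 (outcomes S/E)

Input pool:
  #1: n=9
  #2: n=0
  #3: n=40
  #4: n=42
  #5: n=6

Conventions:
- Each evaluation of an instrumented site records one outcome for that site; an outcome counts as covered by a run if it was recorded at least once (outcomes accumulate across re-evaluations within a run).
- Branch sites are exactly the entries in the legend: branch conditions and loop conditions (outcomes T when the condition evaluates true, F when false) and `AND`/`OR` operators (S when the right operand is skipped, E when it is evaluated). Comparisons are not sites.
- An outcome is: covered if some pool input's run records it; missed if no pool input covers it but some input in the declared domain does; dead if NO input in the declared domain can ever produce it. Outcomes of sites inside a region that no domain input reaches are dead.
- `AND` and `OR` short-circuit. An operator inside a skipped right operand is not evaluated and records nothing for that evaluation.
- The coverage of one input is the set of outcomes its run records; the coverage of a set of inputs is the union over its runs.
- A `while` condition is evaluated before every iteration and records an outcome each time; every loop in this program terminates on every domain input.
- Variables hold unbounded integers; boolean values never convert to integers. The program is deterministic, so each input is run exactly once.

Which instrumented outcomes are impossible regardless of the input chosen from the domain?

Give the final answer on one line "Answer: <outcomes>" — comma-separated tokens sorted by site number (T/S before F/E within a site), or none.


checking every outcome against all 45 domain inputs:
  reachable outcomes have witnesses, e.g. B1=T (e.g. n=12), B1=F (e.g. n=-1), B2=S (e.g. n=28), B2=E (e.g. n=-1)
Answer: none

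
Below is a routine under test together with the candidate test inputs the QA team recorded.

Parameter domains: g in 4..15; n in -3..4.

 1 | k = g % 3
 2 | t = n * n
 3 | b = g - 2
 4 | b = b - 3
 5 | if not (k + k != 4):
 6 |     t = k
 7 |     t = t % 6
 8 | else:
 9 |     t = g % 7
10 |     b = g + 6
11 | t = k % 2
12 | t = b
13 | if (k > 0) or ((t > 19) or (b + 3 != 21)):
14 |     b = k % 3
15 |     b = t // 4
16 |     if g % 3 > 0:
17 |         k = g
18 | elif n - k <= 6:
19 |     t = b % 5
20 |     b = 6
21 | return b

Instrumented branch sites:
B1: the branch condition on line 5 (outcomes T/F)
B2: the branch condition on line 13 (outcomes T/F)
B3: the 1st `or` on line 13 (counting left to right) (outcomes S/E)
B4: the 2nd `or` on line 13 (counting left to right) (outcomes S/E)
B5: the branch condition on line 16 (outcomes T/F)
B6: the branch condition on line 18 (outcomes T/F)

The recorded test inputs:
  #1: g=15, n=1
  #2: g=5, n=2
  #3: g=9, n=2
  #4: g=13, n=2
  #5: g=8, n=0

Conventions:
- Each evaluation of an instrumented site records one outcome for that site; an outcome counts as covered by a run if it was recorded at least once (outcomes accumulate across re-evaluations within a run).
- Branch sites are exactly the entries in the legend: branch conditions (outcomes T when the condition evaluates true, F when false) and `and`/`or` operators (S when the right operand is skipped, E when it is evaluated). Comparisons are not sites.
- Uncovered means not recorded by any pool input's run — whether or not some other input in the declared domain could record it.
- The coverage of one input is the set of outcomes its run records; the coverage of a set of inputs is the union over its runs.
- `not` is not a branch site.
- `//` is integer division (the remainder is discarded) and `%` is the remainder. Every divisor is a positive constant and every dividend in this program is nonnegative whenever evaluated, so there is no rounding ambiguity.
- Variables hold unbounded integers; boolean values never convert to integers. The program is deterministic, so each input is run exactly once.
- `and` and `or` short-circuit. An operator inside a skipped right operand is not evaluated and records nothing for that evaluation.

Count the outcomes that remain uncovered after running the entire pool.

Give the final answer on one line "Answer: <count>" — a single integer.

input #1 (g=15, n=1): covers B1=F, B2=T, B3=E, B4=S, B5=F
input #2 (g=5, n=2): covers B1=T, B2=T, B3=S, B5=T
input #3 (g=9, n=2): covers B1=F, B2=T, B3=E, B4=E, B5=F
input #4 (g=13, n=2): covers B1=F, B2=T, B3=S, B5=T
input #5 (g=8, n=0): covers B1=T, B2=T, B3=S, B5=T
union over the pool: B1=T, B1=F, B2=T, B3=S, B3=E, B4=S, B4=E, B5=T, B5=F
uncovered (3 of 12): B2=F, B6=T, B6=F

Answer: 3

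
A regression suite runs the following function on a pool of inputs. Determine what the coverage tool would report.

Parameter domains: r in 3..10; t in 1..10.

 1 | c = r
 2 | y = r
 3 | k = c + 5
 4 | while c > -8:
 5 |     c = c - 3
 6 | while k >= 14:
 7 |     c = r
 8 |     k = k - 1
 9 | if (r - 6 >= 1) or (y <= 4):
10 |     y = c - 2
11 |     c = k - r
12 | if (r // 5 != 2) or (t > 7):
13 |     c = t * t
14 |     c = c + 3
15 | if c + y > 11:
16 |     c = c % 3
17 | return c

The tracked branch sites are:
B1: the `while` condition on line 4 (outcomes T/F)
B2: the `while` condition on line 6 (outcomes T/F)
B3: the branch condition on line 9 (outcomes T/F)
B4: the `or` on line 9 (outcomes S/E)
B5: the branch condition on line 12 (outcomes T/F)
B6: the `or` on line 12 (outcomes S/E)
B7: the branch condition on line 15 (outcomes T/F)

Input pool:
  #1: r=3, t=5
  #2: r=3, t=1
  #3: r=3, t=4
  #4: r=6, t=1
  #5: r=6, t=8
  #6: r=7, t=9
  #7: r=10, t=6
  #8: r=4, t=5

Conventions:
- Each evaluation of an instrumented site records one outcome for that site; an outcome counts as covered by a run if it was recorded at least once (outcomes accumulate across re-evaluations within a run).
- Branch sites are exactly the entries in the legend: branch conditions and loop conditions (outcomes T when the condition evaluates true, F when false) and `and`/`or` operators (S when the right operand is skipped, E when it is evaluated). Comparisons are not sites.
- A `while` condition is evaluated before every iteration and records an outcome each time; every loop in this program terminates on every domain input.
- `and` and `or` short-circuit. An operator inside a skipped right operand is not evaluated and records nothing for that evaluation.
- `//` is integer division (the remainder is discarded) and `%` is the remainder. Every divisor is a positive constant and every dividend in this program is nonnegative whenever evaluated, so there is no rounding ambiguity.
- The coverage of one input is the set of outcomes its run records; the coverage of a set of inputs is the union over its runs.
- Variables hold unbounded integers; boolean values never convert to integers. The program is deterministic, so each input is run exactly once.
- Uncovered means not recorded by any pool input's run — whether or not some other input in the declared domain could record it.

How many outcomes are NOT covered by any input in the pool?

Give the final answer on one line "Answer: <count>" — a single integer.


test 1 (r=3, t=5) fires B1->T, B1->T, B1->T, B1->T, B1->F, B2->F, B4->E, B3->T, B6->S, B5->T, B7->T; hits B1=T, B1=F, B2=F, B3=T, B4=E, B5=T, B6=S, B7=T
test 2 (r=3, t=1) fires B1->T, B1->T, B1->T, B1->T, B1->F, B2->F, B4->E, B3->T, B6->S, B5->T, B7->F; hits B1=T, B1=F, B2=F, B3=T, B4=E, B5=T, B6=S, B7=F
test 3 (r=3, t=4) fires B1->T, B1->T, B1->T, B1->T, B1->F, B2->F, B4->E, B3->T, B6->S, B5->T, B7->F; hits B1=T, B1=F, B2=F, B3=T, B4=E, B5=T, B6=S, B7=F
test 4 (r=6, t=1) fires B1->T, B1->T, B1->T, B1->T, B1->T, B1->F, B2->F, B4->E, B3->F, B6->S, B5->T, B7->F; hits B1=T, B1=F, B2=F, B3=F, B4=E, B5=T, B6=S, B7=F
test 5 (r=6, t=8) fires B1->T, B1->T, B1->T, B1->T, B1->T, B1->F, B2->F, B4->E, B3->F, B6->S, B5->T, B7->T; hits B1=T, B1=F, B2=F, B3=F, B4=E, B5=T, B6=S, B7=T
test 6 (r=7, t=9) fires B1->T, B1->T, B1->T, B1->T, B1->T, B1->F, B2->F, B4->S, B3->T, B6->S, B5->T, B7->T; hits B1=T, B1=F, B2=F, B3=T, B4=S, B5=T, B6=S, B7=T
test 7 (r=10, t=6) fires B1->T, B1->T, B1->T, B1->T, B1->T, B1->T, B1->F, B2->T, B2->T, B2->F, B4->S, B3->T, B6->E, B5->F, ...; hits B1=T, B1=F, B2=T, B2=F, B3=T, B4=S, B5=F, B6=E, B7=F
test 8 (r=4, t=5) fires B1->T, B1->T, B1->T, B1->T, B1->F, B2->F, B4->E, B3->T, B6->S, B5->T, B7->T; hits B1=T, B1=F, B2=F, B3=T, B4=E, B5=T, B6=S, B7=T
union over the pool: B1=T, B1=F, B2=T, B2=F, B3=T, B3=F, B4=S, B4=E, B5=T, B5=F, B6=S, B6=E, B7=T, B7=F
uncovered (0 of 14): none
Answer: 0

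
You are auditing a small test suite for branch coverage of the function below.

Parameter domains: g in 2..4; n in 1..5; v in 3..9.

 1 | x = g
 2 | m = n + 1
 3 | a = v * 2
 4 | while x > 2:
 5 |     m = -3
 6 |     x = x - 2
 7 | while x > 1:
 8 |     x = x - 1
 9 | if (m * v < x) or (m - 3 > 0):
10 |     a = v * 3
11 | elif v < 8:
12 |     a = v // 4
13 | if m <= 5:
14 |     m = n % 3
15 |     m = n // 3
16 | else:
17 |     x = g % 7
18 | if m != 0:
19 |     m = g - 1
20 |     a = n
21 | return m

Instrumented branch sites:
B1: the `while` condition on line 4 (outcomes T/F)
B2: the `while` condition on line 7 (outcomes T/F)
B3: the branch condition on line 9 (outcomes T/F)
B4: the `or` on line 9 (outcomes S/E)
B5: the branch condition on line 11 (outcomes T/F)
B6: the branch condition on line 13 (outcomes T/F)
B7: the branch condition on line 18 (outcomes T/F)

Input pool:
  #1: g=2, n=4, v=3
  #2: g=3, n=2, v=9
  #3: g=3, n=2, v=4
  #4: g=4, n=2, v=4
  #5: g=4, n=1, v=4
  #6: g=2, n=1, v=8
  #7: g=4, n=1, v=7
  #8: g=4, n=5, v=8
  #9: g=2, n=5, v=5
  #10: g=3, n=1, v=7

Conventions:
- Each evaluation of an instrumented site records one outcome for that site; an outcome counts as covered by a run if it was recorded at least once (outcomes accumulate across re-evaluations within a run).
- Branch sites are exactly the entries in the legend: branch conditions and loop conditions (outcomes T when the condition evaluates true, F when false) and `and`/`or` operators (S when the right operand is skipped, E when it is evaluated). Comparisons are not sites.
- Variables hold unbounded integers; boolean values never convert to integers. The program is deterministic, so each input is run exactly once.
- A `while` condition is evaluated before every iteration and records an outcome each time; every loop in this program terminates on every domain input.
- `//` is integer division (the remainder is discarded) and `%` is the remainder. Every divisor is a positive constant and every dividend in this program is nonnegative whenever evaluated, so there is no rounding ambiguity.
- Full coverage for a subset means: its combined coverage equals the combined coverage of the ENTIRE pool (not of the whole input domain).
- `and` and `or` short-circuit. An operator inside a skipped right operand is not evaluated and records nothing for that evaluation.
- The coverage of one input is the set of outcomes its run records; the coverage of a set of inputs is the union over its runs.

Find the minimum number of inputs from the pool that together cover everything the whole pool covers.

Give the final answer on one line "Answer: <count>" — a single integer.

input #1, g=2, n=4, v=3: outcomes B1=F, B2=T, B2=F, B3=T, B4=E, B6=T, B7=T
input #2, g=3, n=2, v=9: outcomes B1=T, B1=F, B2=F, B3=T, B4=S, B6=T, B7=F
input #3, g=3, n=2, v=4: outcomes B1=T, B1=F, B2=F, B3=T, B4=S, B6=T, B7=F
input #4, g=4, n=2, v=4: outcomes B1=T, B1=F, B2=T, B2=F, B3=T, B4=S, B6=T, B7=F
input #5, g=4, n=1, v=4: outcomes B1=T, B1=F, B2=T, B2=F, B3=T, B4=S, B6=T, B7=F
input #6, g=2, n=1, v=8: outcomes B1=F, B2=T, B2=F, B3=F, B4=E, B5=F, B6=T, B7=F
input #7, g=4, n=1, v=7: outcomes B1=T, B1=F, B2=T, B2=F, B3=T, B4=S, B6=T, B7=F
input #8, g=4, n=5, v=8: outcomes B1=T, B1=F, B2=T, B2=F, B3=T, B4=S, B6=T, B7=T
input #9, g=2, n=5, v=5: outcomes B1=F, B2=T, B2=F, B3=T, B4=E, B6=F, B7=T
input #10, g=3, n=1, v=7: outcomes B1=T, B1=F, B2=F, B3=T, B4=S, B6=T, B7=F
the full pool covers 13 outcomes: B1=T, B1=F, B2=T, B2=F, B3=T, B3=F, B4=S, B4=E, B5=F, B6=T, B6=F, B7=T, B7=F
size 1 is not enough: best union over all size-1 subsets is 8/13
size 2 is not enough: best union over all size-2 subsets is 12/13
inputs {2, 6, 9} (size 3) cover everything; no size-3 subset with a lexicographically smaller index list covers all 13

Answer: 3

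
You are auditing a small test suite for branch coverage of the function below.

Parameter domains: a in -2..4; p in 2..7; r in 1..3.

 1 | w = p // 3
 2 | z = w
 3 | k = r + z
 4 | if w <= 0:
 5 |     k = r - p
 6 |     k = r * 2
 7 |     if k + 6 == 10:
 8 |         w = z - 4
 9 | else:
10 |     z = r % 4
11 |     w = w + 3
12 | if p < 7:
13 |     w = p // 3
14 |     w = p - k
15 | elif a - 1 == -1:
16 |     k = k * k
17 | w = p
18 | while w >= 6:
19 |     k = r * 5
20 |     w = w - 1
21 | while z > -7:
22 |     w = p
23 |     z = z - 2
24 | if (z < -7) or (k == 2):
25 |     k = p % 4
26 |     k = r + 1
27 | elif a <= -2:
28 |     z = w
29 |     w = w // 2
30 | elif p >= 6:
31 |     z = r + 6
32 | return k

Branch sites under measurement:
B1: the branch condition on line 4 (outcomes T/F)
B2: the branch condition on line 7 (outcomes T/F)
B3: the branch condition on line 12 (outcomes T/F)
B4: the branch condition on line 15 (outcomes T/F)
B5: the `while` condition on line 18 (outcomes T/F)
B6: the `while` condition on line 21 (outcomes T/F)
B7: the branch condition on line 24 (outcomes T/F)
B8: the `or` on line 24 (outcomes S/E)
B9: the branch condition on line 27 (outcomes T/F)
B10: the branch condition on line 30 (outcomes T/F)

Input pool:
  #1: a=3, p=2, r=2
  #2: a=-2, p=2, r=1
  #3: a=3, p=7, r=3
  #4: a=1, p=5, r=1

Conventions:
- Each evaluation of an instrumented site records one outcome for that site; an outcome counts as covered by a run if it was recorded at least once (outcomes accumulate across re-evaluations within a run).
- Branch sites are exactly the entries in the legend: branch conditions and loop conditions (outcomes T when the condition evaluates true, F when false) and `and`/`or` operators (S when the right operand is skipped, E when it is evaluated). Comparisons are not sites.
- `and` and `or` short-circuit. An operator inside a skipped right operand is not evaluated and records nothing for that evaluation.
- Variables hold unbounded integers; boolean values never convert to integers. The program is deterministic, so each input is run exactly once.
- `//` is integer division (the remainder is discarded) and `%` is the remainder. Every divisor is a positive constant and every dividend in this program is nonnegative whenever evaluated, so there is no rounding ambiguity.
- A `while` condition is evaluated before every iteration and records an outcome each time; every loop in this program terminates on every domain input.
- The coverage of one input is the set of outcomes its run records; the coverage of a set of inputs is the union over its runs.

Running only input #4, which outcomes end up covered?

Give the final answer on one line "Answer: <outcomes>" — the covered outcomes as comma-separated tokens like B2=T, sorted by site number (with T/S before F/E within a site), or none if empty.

Event log for input #4 (a=1, p=5, r=1):
  B1->F, B3->T, B5->F, B6->T, B6->T, B6->T, B6->T, B6->F, B8->E, B7->T
deduplicating events, the covered set is: B1=F, B3=T, B5=F, B6=T, B6=F, B7=T, B8=E

Answer: B1=F, B3=T, B5=F, B6=T, B6=F, B7=T, B8=E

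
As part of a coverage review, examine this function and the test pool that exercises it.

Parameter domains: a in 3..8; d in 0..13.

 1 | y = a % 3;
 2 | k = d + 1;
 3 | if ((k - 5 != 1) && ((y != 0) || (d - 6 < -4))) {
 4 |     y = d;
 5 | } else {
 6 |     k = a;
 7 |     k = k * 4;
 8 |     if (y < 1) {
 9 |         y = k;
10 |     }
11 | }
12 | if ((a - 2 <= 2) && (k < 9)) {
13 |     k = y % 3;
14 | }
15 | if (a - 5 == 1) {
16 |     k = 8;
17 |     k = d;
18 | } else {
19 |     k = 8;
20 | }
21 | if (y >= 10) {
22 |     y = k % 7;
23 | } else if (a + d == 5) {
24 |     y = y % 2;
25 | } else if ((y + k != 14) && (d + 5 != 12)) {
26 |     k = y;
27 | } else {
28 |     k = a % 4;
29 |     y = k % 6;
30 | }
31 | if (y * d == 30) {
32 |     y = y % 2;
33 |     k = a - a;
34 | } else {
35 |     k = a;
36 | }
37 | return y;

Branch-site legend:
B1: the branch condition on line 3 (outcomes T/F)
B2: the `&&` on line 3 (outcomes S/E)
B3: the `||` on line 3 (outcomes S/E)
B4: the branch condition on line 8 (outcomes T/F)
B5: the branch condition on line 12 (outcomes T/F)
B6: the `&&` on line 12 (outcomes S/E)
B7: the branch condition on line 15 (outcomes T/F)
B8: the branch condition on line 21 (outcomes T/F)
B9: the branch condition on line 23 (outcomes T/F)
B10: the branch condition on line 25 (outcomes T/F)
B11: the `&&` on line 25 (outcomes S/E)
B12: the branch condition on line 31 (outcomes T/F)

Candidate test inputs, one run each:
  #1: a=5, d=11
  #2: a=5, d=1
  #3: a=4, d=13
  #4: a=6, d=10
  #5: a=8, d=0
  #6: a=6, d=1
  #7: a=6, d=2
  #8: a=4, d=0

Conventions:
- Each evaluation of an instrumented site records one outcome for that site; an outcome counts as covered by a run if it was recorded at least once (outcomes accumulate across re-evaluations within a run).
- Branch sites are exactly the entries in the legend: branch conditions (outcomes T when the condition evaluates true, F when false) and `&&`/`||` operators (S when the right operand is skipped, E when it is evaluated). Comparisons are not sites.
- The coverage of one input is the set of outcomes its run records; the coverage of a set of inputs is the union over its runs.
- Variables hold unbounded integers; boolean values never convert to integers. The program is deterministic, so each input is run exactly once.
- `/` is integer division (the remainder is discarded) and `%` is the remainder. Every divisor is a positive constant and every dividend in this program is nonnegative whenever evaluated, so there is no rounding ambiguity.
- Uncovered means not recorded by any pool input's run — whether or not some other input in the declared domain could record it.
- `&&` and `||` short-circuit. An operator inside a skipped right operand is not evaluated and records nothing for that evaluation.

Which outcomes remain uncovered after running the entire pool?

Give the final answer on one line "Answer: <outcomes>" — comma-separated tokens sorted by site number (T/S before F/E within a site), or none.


input #1 (a=5, d=11): events B2->E, B3->S, B1->T, B6->S, B5->F, B7->F, B8->T, B12->F; covers B1=T, B2=E, B3=S, B5=F, B6=S, B7=F, B8=T, B12=F
input #2 (a=5, d=1): events B2->E, B3->S, B1->T, B6->S, B5->F, B7->F, B8->F, B9->F, B11->E, B10->T, B12->F; covers B1=T, B2=E, B3=S, B5=F, B6=S, B7=F, B8=F, B9=F, B10=T, B11=E, B12=F
input #3 (a=4, d=13): events B2->E, B3->S, B1->T, B6->E, B5->F, B7->F, B8->T, B12->F; covers B1=T, B2=E, B3=S, B5=F, B6=E, B7=F, B8=T, B12=F
input #4 (a=6, d=10): events B2->E, B3->E, B1->F, B4->T, B6->S, B5->F, B7->T, B8->T, B12->T; covers B1=F, B2=E, B3=E, B4=T, B5=F, B6=S, B7=T, B8=T, B12=T
input #5 (a=8, d=0): events B2->E, B3->S, B1->T, B6->S, B5->F, B7->F, B8->F, B9->F, B11->E, B10->T, B12->F; covers B1=T, B2=E, B3=S, B5=F, B6=S, B7=F, B8=F, B9=F, B10=T, B11=E, B12=F
input #6 (a=6, d=1): events B2->E, B3->E, B1->T, B6->S, B5->F, B7->T, B8->F, B9->F, B11->E, B10->T, B12->F; covers B1=T, B2=E, B3=E, B5=F, B6=S, B7=T, B8=F, B9=F, B10=T, B11=E, B12=F
input #7 (a=6, d=2): events B2->E, B3->E, B1->F, B4->T, B6->S, B5->F, B7->T, B8->T, B12->F; covers B1=F, B2=E, B3=E, B4=T, B5=F, B6=S, B7=T, B8=T, B12=F
input #8 (a=4, d=0): events B2->E, B3->S, B1->T, B6->E, B5->T, B7->F, B8->F, B9->F, B11->E, B10->T, B12->F; covers B1=T, B2=E, B3=S, B5=T, B6=E, B7=F, B8=F, B9=F, B10=T, B11=E, B12=F
union over the pool: B1=T, B1=F, B2=E, B3=S, B3=E, B4=T, B5=T, B5=F, B6=S, B6=E, B7=T, B7=F, B8=T, B8=F, B9=F, B10=T, B11=E, B12=T, B12=F
uncovered (5 of 24): B2=S, B4=F, B9=T, B10=F, B11=S
Answer: B2=S, B4=F, B9=T, B10=F, B11=S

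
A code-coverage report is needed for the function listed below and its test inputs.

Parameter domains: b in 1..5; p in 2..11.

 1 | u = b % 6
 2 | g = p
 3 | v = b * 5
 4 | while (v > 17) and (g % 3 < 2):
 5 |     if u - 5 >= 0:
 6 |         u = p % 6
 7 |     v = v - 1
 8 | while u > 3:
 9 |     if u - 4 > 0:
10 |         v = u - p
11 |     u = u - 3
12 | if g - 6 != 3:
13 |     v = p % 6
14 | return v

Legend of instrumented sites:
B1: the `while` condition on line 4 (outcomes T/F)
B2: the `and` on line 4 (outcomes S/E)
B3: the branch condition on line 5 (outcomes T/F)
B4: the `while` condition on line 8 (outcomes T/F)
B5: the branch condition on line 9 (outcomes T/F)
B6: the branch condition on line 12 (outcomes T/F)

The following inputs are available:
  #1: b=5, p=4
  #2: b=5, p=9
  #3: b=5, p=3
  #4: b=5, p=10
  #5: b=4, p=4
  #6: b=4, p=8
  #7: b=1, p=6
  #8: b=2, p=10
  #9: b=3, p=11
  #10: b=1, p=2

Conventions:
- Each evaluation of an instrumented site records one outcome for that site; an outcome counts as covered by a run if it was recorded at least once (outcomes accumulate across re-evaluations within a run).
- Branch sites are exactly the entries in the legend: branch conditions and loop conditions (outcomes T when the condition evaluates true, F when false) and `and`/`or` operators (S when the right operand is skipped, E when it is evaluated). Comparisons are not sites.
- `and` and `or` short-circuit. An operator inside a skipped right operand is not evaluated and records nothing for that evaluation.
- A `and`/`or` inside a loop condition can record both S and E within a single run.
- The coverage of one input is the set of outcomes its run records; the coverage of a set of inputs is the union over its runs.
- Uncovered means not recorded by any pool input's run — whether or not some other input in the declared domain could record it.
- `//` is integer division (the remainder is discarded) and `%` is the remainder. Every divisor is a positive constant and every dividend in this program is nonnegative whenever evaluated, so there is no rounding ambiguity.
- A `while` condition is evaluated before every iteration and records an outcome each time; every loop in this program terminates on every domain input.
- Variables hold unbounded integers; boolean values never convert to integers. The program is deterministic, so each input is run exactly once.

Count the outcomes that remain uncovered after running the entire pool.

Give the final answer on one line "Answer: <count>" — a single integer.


run #1 (b=5, p=4) runs B2->E, B1->T, B3->T, B2->E, B1->T, B3->F, B2->E, B1->T, B3->F, B2->E, B1->T, B3->F, B2->E, B1->T, ...; records B1=T, B1=F, B2=S, B2=E, B3=T, B3=F, B4=T, B4=F, B5=F, B6=T
run #2 (b=5, p=9) runs B2->E, B1->T, B3->T, B2->E, B1->T, B3->F, B2->E, B1->T, B3->F, B2->E, B1->T, B3->F, B2->E, B1->T, ...; records B1=T, B1=F, B2=S, B2=E, B3=T, B3=F, B4=F, B6=F
run #3 (b=5, p=3) runs B2->E, B1->T, B3->T, B2->E, B1->T, B3->F, B2->E, B1->T, B3->F, B2->E, B1->T, B3->F, B2->E, B1->T, ...; records B1=T, B1=F, B2=S, B2=E, B3=T, B3=F, B4=F, B6=T
run #4 (b=5, p=10) runs B2->E, B1->T, B3->T, B2->E, B1->T, B3->F, B2->E, B1->T, B3->F, B2->E, B1->T, B3->F, B2->E, B1->T, ...; records B1=T, B1=F, B2=S, B2=E, B3=T, B3=F, B4=T, B4=F, B5=F, B6=T
run #5 (b=4, p=4) runs B2->E, B1->T, B3->F, B2->E, B1->T, B3->F, B2->E, B1->T, B3->F, B2->S, B1->F, B4->T, B5->F, B4->F, ...; records B1=T, B1=F, B2=S, B2=E, B3=F, B4=T, B4=F, B5=F, B6=T
run #6 (b=4, p=8) runs B2->E, B1->F, B4->T, B5->F, B4->F, B6->T; records B1=F, B2=E, B4=T, B4=F, B5=F, B6=T
run #7 (b=1, p=6) runs B2->S, B1->F, B4->F, B6->T; records B1=F, B2=S, B4=F, B6=T
run #8 (b=2, p=10) runs B2->S, B1->F, B4->F, B6->T; records B1=F, B2=S, B4=F, B6=T
run #9 (b=3, p=11) runs B2->S, B1->F, B4->F, B6->T; records B1=F, B2=S, B4=F, B6=T
run #10 (b=1, p=2) runs B2->S, B1->F, B4->F, B6->T; records B1=F, B2=S, B4=F, B6=T
union over the pool: B1=T, B1=F, B2=S, B2=E, B3=T, B3=F, B4=T, B4=F, B5=F, B6=T, B6=F
uncovered (1 of 12): B5=T
Answer: 1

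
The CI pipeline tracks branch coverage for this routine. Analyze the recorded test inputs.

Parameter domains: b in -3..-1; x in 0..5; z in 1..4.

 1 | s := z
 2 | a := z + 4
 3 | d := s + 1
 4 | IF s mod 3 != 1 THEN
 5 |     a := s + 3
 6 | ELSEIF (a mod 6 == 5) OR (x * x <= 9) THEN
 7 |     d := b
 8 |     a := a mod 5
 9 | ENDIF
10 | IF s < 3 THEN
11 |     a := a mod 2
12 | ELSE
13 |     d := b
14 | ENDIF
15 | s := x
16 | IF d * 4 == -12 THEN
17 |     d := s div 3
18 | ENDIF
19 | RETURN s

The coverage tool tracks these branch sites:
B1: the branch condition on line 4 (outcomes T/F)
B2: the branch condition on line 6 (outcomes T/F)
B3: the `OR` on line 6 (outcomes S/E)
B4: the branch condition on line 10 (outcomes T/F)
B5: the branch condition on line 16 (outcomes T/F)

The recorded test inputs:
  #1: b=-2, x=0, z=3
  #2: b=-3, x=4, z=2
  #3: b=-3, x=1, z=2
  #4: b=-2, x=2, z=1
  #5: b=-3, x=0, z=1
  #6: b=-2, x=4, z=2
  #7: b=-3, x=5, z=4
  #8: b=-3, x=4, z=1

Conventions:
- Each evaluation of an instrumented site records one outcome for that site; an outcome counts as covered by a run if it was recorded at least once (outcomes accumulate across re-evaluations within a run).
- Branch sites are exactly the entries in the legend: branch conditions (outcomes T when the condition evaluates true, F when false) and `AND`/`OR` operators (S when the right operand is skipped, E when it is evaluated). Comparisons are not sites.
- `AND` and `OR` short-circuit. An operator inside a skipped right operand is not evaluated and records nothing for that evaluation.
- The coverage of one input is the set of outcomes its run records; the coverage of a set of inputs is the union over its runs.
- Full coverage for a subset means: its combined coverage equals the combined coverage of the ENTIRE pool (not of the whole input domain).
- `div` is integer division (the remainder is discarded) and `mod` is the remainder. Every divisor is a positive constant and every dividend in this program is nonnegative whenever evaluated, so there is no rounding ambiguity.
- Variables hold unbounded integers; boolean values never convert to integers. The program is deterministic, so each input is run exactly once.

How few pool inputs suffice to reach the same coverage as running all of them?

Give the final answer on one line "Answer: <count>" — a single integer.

test 1 (b=-2, x=0, z=3) hits B1=T, B4=F, B5=F
test 2 (b=-3, x=4, z=2) hits B1=T, B4=T, B5=F
test 3 (b=-3, x=1, z=2) hits B1=T, B4=T, B5=F
test 4 (b=-2, x=2, z=1) hits B1=F, B2=T, B3=S, B4=T, B5=F
test 5 (b=-3, x=0, z=1) hits B1=F, B2=T, B3=S, B4=T, B5=T
test 6 (b=-2, x=4, z=2) hits B1=T, B4=T, B5=F
test 7 (b=-3, x=5, z=4) hits B1=F, B2=F, B3=E, B4=F, B5=T
test 8 (b=-3, x=4, z=1) hits B1=F, B2=T, B3=S, B4=T, B5=T
together the pool reaches 10 outcomes: B1=T, B1=F, B2=T, B2=F, B3=S, B3=E, B4=T, B4=F, B5=T, B5=F
size 1 is not enough: best union over all size-1 subsets is 5/10
size 2 is not enough: best union over all size-2 subsets is 9/10
inputs {1, 4, 7} (size 3) cover everything; no size-3 subset with a lexicographically smaller index list covers all 10

Answer: 3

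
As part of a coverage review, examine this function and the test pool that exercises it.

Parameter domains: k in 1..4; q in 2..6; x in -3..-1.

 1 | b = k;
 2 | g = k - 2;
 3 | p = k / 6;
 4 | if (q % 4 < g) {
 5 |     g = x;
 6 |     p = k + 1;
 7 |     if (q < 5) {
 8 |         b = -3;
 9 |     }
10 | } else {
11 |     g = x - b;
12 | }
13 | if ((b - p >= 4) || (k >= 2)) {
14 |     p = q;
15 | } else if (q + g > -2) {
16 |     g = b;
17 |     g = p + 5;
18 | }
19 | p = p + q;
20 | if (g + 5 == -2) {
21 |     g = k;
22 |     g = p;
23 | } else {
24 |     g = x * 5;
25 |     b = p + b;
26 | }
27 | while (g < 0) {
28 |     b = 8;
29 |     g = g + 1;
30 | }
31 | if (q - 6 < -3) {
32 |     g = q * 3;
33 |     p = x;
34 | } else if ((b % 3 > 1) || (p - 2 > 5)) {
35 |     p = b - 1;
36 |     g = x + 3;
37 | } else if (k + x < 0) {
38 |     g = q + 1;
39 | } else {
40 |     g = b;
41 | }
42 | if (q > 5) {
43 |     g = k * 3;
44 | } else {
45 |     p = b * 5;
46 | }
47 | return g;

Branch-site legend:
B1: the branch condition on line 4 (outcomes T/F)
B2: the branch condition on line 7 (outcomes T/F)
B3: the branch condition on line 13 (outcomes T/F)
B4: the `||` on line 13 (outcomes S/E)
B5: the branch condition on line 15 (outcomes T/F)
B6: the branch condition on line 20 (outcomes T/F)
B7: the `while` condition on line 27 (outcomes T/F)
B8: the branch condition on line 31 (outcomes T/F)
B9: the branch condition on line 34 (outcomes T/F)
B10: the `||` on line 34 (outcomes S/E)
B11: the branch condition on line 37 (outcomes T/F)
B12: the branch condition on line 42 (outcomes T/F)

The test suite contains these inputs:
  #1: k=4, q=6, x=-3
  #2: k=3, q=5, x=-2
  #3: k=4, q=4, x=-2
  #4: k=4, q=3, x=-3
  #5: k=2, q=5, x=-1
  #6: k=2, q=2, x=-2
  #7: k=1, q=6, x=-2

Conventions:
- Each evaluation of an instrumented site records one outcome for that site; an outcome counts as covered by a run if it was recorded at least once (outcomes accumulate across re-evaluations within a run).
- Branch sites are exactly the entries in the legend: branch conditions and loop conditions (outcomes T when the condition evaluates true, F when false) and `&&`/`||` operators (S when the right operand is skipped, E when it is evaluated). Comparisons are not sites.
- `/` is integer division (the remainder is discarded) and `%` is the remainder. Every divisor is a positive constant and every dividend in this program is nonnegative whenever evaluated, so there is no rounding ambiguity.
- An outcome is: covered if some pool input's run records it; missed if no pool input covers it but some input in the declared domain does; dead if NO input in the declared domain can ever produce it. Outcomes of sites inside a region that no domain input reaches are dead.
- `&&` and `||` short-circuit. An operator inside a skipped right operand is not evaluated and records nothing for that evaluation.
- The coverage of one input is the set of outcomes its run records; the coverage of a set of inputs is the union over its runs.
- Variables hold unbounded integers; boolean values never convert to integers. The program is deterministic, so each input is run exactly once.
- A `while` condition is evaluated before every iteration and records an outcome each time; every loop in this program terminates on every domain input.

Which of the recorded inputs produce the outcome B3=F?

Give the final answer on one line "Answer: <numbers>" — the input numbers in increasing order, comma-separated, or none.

input #1 (k=4, q=6, x=-3): does not produce B3=F
input #2 (k=3, q=5, x=-2): does not produce B3=F
input #3 (k=4, q=4, x=-2): does not produce B3=F
input #4 (k=4, q=3, x=-3): does not produce B3=F
input #5 (k=2, q=5, x=-1): does not produce B3=F
input #6 (k=2, q=2, x=-2): does not produce B3=F
input #7 (k=1, q=6, x=-2): produces B3=F

Answer: 7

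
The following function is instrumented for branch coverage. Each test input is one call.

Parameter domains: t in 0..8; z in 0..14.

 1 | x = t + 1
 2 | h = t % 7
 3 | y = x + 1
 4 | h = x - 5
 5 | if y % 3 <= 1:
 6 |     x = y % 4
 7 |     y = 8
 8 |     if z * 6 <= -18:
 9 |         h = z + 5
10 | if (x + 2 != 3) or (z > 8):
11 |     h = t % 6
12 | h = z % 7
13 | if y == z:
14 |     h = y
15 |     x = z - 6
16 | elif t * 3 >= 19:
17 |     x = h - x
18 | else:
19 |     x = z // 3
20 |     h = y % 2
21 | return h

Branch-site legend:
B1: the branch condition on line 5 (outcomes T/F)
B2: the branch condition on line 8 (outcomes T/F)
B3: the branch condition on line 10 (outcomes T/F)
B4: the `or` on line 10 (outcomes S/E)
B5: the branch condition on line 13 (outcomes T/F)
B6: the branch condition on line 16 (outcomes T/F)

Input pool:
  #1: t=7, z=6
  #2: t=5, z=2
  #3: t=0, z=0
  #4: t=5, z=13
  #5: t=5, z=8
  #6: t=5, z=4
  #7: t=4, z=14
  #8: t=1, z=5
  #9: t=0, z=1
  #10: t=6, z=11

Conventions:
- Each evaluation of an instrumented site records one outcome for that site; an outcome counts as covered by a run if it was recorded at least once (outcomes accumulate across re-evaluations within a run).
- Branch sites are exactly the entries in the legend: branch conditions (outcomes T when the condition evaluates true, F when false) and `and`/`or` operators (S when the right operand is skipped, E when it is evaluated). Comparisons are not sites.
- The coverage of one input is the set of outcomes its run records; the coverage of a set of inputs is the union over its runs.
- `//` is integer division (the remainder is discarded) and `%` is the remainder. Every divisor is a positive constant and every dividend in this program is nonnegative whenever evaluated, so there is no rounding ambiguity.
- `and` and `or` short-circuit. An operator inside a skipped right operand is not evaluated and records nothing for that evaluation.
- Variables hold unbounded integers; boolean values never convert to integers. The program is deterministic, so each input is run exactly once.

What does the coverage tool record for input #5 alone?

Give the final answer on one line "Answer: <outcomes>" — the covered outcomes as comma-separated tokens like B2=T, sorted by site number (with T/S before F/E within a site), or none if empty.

Event log for input #5 (t=5, z=8):
  B1->T, B2->F, B4->S, B3->T, B5->T
deduplicating events, the covered set is: B1=T, B2=F, B3=T, B4=S, B5=T

Answer: B1=T, B2=F, B3=T, B4=S, B5=T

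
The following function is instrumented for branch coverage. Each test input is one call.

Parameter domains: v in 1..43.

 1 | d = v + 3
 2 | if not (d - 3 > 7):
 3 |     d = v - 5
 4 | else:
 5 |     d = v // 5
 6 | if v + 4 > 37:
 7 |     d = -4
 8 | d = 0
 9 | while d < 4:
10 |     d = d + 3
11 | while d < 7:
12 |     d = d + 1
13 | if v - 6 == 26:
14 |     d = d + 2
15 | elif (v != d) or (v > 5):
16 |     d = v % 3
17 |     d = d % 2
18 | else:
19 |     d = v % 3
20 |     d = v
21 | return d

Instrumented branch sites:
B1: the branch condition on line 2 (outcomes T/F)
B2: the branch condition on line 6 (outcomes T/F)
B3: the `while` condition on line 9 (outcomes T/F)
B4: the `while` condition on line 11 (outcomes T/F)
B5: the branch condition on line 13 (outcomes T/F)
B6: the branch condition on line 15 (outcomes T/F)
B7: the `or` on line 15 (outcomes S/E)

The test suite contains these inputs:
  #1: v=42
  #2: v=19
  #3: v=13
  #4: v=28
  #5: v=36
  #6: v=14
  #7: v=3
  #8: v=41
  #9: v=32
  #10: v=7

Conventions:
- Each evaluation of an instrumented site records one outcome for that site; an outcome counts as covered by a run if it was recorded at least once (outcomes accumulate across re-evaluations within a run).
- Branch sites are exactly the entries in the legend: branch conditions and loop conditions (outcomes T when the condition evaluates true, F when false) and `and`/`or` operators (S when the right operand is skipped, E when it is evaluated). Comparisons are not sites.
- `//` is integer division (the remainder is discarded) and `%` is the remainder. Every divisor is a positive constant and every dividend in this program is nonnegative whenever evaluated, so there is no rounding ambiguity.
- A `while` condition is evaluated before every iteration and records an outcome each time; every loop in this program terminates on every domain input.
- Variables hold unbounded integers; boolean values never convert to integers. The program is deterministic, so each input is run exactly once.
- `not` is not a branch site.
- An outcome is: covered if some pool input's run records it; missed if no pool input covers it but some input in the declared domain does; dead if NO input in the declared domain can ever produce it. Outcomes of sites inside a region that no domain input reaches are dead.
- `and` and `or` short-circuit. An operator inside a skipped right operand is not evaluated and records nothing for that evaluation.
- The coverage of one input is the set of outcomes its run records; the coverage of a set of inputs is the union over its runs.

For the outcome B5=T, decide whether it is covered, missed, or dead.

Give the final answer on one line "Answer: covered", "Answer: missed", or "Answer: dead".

B5=T is recorded by pool input(s) 9 -> covered

Answer: covered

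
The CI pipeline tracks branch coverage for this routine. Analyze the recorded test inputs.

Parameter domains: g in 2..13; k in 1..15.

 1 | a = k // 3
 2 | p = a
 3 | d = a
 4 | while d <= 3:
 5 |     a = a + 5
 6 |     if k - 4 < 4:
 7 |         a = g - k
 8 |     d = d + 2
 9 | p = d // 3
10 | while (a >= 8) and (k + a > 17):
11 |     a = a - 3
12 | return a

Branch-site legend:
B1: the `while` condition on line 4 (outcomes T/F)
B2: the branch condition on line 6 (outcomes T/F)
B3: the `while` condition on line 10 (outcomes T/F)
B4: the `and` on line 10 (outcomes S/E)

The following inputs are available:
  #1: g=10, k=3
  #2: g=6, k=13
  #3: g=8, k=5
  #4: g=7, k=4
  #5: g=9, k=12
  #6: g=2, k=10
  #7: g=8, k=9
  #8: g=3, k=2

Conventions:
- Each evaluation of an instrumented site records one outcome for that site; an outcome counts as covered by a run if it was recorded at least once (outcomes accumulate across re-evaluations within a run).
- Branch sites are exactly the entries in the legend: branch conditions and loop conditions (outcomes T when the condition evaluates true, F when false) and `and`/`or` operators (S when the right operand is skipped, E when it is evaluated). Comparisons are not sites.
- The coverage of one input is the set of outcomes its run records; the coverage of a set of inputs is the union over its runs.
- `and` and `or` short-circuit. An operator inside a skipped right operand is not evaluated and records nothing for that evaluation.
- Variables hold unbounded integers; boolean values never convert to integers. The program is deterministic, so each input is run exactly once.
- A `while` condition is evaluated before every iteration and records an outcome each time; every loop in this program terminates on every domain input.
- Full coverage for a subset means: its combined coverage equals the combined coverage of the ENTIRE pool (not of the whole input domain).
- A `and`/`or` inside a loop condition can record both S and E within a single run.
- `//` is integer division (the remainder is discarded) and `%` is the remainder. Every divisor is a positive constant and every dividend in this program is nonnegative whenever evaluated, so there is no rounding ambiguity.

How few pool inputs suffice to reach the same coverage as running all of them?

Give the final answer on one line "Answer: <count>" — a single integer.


run #1 (g=10, k=3) runs B1->T, B2->T, B1->T, B2->T, B1->F, B4->S, B3->F; records B1=T, B1=F, B2=T, B3=F, B4=S
run #2 (g=6, k=13) runs B1->F, B4->S, B3->F; records B1=F, B3=F, B4=S
run #3 (g=8, k=5) runs B1->T, B2->T, B1->T, B2->T, B1->F, B4->S, B3->F; records B1=T, B1=F, B2=T, B3=F, B4=S
run #4 (g=7, k=4) runs B1->T, B2->T, B1->T, B2->T, B1->F, B4->S, B3->F; records B1=T, B1=F, B2=T, B3=F, B4=S
run #5 (g=9, k=12) runs B1->F, B4->S, B3->F; records B1=F, B3=F, B4=S
run #6 (g=2, k=10) runs B1->T, B2->F, B1->F, B4->E, B3->T, B4->S, B3->F; records B1=T, B1=F, B2=F, B3=T, B3=F, B4=S, B4=E
run #7 (g=8, k=9) runs B1->T, B2->F, B1->F, B4->E, B3->F; records B1=T, B1=F, B2=F, B3=F, B4=E
run #8 (g=3, k=2) runs B1->T, B2->T, B1->T, B2->T, B1->F, B4->S, B3->F; records B1=T, B1=F, B2=T, B3=F, B4=S
pool-wide coverage (8 outcomes): B1=T, B1=F, B2=T, B2=F, B3=T, B3=F, B4=S, B4=E
no size-1 subset reaches all 8 outcomes (best union: 7/8)
the canonical winner is {1, 6}: size 2, full 8-outcome coverage, earliest index list among size-2 covers
Answer: 2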